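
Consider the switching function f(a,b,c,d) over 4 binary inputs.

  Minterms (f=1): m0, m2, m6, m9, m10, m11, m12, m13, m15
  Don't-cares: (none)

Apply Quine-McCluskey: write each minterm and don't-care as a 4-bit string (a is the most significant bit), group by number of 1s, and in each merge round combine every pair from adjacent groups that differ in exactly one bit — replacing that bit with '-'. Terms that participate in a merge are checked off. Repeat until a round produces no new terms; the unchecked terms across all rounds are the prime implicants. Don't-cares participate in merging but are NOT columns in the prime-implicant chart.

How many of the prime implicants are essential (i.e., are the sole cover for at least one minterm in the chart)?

4

[col 0] 0000*, 0010*, 0110*, 1001*, 1010*, 1011*, 1100*, 1101*, 1111*
[col 1] -010, 0-10, 00-0, 1-01*, 1-11*, 10-1*, 101-, 11-1*, 110-
[col 2] 1--1
Prime implicants: -010, 0-10, 00-0, 1--1, 101-, 110-
PI chart (minterm → PIs covering it):
  0 | 00-0  (sole → essential)
  2 | -010,0-10,00-0
  6 | 0-10  (sole → essential)
  9 | 1--1  (sole → essential)
  10 | -010,101-
  11 | 1--1,101-
  12 | 110-  (sole → essential)
  13 | 1--1,110-
  15 | 1--1  (sole → essential)
Essential prime implicants: 0-10, 00-0, 1--1, 110-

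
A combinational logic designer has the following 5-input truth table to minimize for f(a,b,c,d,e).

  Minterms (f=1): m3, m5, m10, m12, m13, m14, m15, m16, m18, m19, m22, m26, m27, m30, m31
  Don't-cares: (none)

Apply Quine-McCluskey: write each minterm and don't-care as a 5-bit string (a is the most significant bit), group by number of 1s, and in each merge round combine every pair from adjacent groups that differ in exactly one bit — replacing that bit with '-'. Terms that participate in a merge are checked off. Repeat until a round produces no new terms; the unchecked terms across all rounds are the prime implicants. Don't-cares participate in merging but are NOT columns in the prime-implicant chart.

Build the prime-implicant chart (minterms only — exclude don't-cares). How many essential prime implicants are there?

[col 0] 00011*, 00101*, 01010*, 01100*, 01101*, 01110*, 01111*, 10000*, 10010*, 10011*, 10110*, 11010*, 11011*, 11110*, 11111*
[col 1] -0011, -1010*, -1110*, -1111*, 0-101, 01-10*, 011-0*, 011-1*, 0110-*, 0111-*, 1-010*, 1-011*, 1-110*, 10-10*, 100-0, 1001-*, 11-10*, 11-11*, 1101-*, 1111-*
[col 2] -1-10, -111-, 011--, 1--10, 1-01-, 11-1-
Prime implicants: -0011, -1-10, -111-, 0-101, 011--, 1--10, 1-01-, 100-0, 11-1-
PI chart (minterm → PIs covering it):
  3 | -0011  (sole → essential)
  5 | 0-101  (sole → essential)
  10 | -1-10  (sole → essential)
  12 | 011--  (sole → essential)
  13 | 0-101,011--
  14 | -1-10,-111-,011--
  15 | -111-,011--
  16 | 100-0  (sole → essential)
  18 | 1--10,1-01-,100-0
  19 | -0011,1-01-
  22 | 1--10  (sole → essential)
  26 | -1-10,1--10,1-01-,11-1-
  27 | 1-01-,11-1-
  30 | -1-10,-111-,1--10,11-1-
  31 | -111-,11-1-
Essential prime implicants: -0011, -1-10, 0-101, 011--, 1--10, 100-0

6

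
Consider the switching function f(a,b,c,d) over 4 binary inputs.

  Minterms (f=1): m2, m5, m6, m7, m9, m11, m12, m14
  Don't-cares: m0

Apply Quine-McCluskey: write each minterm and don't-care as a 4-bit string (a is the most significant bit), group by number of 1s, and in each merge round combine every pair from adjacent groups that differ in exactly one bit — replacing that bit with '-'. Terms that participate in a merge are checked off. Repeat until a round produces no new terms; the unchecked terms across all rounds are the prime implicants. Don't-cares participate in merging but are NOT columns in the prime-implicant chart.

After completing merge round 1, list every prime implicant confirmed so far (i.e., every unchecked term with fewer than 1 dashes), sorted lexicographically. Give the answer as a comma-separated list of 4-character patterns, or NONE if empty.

NONE

[col 0] 0000*, 0010*, 0101*, 0110*, 0111*, 1001*, 1011*, 1100*, 1110*
[col 1] -110, 0-10, 00-0, 01-1, 011-, 10-1, 11-0
Prime implicants: -110, 0-10, 00-0, 01-1, 011-, 10-1, 11-0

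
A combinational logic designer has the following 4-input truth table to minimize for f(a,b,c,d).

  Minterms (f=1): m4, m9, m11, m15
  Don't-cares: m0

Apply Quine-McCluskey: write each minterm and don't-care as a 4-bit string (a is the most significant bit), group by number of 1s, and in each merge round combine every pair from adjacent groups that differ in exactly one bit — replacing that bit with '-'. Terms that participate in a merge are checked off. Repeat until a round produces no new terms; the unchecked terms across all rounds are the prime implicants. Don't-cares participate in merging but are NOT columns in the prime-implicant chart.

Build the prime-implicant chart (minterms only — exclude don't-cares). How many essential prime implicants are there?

3

Round 0: 0000✓ 0100✓ 1001✓ 1011✓ 1111✓
Round 1: 0-00 1-11 10-1
PIs = {0-00, 1-11, 10-1}
Coverage chart:
  m4: 0-00 ←essential
  m9: 10-1 ←essential
  m11: 1-11,10-1
  m15: 1-11 ←essential
Essential: 0-00, 1-11, 10-1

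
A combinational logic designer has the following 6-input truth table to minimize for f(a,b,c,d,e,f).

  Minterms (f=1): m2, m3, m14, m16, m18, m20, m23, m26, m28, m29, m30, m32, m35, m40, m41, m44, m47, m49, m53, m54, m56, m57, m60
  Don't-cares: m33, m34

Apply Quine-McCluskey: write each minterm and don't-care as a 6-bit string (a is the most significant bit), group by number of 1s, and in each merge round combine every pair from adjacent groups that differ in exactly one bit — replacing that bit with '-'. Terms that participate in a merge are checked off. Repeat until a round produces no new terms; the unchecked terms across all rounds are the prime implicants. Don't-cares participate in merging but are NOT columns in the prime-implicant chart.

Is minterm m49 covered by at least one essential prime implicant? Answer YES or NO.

[col 0] 000010*, 000011*, 001110*, 010000*, 010010*, 010100*, 010111, 011010*, 011100*, 011101*, 011110*, 100000*, 100001*, 100010*, 100011*, 101000*, 101001*, 101100*, 101111, 110001*, 110101*, 110110, 111000*, 111001*, 111100*
[col 1] -00010*, -00011*, -11100, 0-0010, 0-1110, 00001-*, 01-010, 01-100, 010-00, 0100-0, 011-10, 0111-0, 01110-, 1-0001*, 1-1000*, 1-1001*, 1-1100*, 10-000*, 10-001*, 1000-0*, 1000-1*, 10000-*, 10001-*, 101-00*, 10100-*, 11-001*, 110-01, 111-00*, 11100-*
[col 2] -0001-, 1--001, 1-1-00, 1-100-, 10-00-, 1000--
Prime implicants: -0001-, -11100, 0-0010, 0-1110, 01-010, 01-100, 010-00, 0100-0, 010111, 011-10, 0111-0, 01110-, 1--001, 1-1-00, 1-100-, 10-00-, 1000--, 101111, 110-01, 110110
PI chart (minterm → PIs covering it):
  2 | -0001-,0-0010
  3 | -0001-  (sole → essential)
  14 | 0-1110  (sole → essential)
  16 | 010-00,0100-0
  18 | 0-0010,01-010,0100-0
  20 | 01-100,010-00
  23 | 010111  (sole → essential)
  26 | 01-010,011-10
  28 | -11100,01-100,0111-0,01110-
  29 | 01110-  (sole → essential)
  30 | 0-1110,011-10,0111-0
  32 | 10-00-,1000--
  35 | -0001-,1000--
  40 | 1-1-00,1-100-,10-00-
  41 | 1--001,1-100-,10-00-
  44 | 1-1-00  (sole → essential)
  47 | 101111  (sole → essential)
  49 | 1--001,110-01
  53 | 110-01  (sole → essential)
  54 | 110110  (sole → essential)
  56 | 1-1-00,1-100-
  57 | 1--001,1-100-
  60 | -11100,1-1-00
Essential prime implicants: -0001-, 0-1110, 010111, 01110-, 1-1-00, 101111, 110-01, 110110

YES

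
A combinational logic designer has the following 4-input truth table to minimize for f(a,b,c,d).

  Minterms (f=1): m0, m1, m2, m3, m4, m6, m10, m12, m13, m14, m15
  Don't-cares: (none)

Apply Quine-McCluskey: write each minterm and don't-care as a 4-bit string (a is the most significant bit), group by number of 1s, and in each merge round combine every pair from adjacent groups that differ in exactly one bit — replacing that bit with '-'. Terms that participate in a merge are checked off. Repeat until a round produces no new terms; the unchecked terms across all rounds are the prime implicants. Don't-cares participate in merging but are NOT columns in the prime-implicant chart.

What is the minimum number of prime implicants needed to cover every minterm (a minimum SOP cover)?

4

size-2^0 implicants → 0000(✓)  0001(✓)  0010(✓)  0011(✓)  0100(✓)  0110(✓)  1010(✓)  1100(✓)  1101(✓)  1110(✓)  1111(✓)
size-2^1 implicants → -010(✓)  -100(✓)  -110(✓)  0-00(✓)  0-10(✓)  00-0(✓)  00-1(✓)  000-(✓)  001-(✓)  01-0(✓)  1-10(✓)  11-0(✓)  11-1(✓)  110-(✓)  111-(✓)
size-2^2 implicants → --10  -1-0  0--0  00--  11--
Unchecked terms (primes): --10, -1-0, 0--0, 00--, 11--
Minterm coverage:
  m0 ⊆ 0--0,00--
  m1 ⊆ 00-- [E]
  m2 ⊆ --10,0--0,00--
  m3 ⊆ 00-- [E]
  m4 ⊆ -1-0,0--0
  m6 ⊆ --10,-1-0,0--0
  m10 ⊆ --10 [E]
  m12 ⊆ -1-0,11--
  m13 ⊆ 11-- [E]
  m14 ⊆ --10,-1-0,11--
  m15 ⊆ 11-- [E]
E = {--10, 00--, 11--}
Petrick residual → -1-0
Cover = cd' + bd' + a'b' + ab  |cover|=4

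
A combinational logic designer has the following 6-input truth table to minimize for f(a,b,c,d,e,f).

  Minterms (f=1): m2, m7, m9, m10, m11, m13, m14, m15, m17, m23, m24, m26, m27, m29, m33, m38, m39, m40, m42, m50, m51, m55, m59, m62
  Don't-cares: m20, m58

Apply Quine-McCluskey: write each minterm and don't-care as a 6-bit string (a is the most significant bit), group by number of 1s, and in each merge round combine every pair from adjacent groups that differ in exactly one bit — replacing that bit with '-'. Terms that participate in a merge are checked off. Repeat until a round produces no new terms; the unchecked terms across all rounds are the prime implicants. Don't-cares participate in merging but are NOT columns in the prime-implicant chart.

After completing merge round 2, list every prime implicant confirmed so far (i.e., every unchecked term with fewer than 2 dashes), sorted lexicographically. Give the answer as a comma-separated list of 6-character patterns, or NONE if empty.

0-1101, 00-010, 00-111, 010001, 010100, 0110-0, 100001, 10011-, 1010-0, 110-11, 111-10

size-2^0 implicants → 000010(✓)  000111(✓)  001001(✓)  001010(✓)  001011(✓)  001101(✓)  001110(✓)  001111(✓)  010001  010100  010111(✓)  011000(✓)  011010(✓)  011011(✓)  011101(✓)  100001  100110(✓)  100111(✓)  101000(✓)  101010(✓)  110010(✓)  110011(✓)  110111(✓)  111010(✓)  111011(✓)  111110(✓)
size-2^1 implicants → -00111(✓)  -01010(✓)  -10111(✓)  -11010(✓)  -11011(✓)  0-0111(✓)  0-1010(✓)  0-1011(✓)  0-1101  00-010  00-111  001-01(✓)  001-10(✓)  001-11(✓)  0010-1(✓)  00101-(✓)  0011-1(✓)  00111-(✓)  0110-0  01101-(✓)  1-0111(✓)  1-1010(✓)  10011-  1010-0  11-010(✓)  11-011(✓)  110-11  11001-(✓)  111-10  11101-(✓)
size-2^2 implicants → --0111  --1010  -1101-  0-101-  001--1  001-1-  11-01-
Unchecked terms (primes): --0111, --1010, -1101-, 0-101-, 0-1101, 00-010, 00-111, 001--1, 001-1-, 010001, 010100, 0110-0, 100001, 10011-, 1010-0, 11-01-, 110-11, 111-10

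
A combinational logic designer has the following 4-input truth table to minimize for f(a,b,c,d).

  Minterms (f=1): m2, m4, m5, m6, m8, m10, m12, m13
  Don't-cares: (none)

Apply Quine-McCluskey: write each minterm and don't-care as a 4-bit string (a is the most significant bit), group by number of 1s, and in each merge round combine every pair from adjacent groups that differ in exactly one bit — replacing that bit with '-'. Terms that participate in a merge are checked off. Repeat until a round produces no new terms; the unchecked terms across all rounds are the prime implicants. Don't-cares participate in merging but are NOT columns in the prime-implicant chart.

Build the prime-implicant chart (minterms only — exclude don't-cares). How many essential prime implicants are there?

1

size-2^0 implicants → 0010(✓)  0100(✓)  0101(✓)  0110(✓)  1000(✓)  1010(✓)  1100(✓)  1101(✓)
size-2^1 implicants → -010  -100(✓)  -101(✓)  0-10  01-0  010-(✓)  1-00  10-0  110-(✓)
size-2^2 implicants → -10-
Unchecked terms (primes): -010, -10-, 0-10, 01-0, 1-00, 10-0
Minterm coverage:
  m2 ⊆ -010,0-10
  m4 ⊆ -10-,01-0
  m5 ⊆ -10- [E]
  m6 ⊆ 0-10,01-0
  m8 ⊆ 1-00,10-0
  m10 ⊆ -010,10-0
  m12 ⊆ -10-,1-00
  m13 ⊆ -10- [E]
E = {-10-}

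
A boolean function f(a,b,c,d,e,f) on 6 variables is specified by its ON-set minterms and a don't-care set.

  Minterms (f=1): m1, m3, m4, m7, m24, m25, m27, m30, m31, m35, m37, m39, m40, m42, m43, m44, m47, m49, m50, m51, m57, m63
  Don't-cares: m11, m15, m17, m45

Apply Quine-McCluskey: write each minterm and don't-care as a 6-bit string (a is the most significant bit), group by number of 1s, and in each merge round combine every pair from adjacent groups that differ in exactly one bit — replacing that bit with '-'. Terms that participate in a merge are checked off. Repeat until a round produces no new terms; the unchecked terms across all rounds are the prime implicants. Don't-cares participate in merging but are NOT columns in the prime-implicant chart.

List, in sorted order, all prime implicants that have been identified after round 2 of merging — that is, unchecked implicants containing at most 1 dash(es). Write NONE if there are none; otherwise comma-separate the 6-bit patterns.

0-0001, 0000-1, 000100, 0110-1, 01100-, 01111-, 1-0011, 101-00, 1010-0, 10101-, 10110-, 1100-1, 11001-

size-2^0 implicants → 000001(✓)  000011(✓)  000100  000111(✓)  001011(✓)  001111(✓)  010001(✓)  011000(✓)  011001(✓)  011011(✓)  011110(✓)  011111(✓)  100011(✓)  100101(✓)  100111(✓)  101000(✓)  101010(✓)  101011(✓)  101100(✓)  101101(✓)  101111(✓)  110001(✓)  110010(✓)  110011(✓)  111001(✓)  111111(✓)
size-2^1 implicants → -00011(✓)  -00111(✓)  -01011(✓)  -01111(✓)  -10001(✓)  -11001(✓)  -11111(✓)  0-0001  0-1011(✓)  0-1111(✓)  00-011(✓)  00-111(✓)  000-11(✓)  0000-1  001-11(✓)  01-001(✓)  011-11(✓)  0110-1  01100-  01111-  1-0011  1-1111(✓)  10-011(✓)  10-101(✓)  10-111(✓)  100-11(✓)  1001-1(✓)  101-00  101-11(✓)  1010-0  10101-  1011-1(✓)  10110-  11-001(✓)  1100-1  11001-
size-2^2 implicants → --1111  -0-011(✓)  -0-111(✓)  -00-11(✓)  -01-11(✓)  -1-001  0-1-11  00--11(✓)  10--11(✓)  10-1-1
size-2^3 implicants → -0--11
Unchecked terms (primes): --1111, -0--11, -1-001, 0-0001, 0-1-11, 0000-1, 000100, 0110-1, 01100-, 01111-, 1-0011, 10-1-1, 101-00, 1010-0, 10101-, 10110-, 1100-1, 11001-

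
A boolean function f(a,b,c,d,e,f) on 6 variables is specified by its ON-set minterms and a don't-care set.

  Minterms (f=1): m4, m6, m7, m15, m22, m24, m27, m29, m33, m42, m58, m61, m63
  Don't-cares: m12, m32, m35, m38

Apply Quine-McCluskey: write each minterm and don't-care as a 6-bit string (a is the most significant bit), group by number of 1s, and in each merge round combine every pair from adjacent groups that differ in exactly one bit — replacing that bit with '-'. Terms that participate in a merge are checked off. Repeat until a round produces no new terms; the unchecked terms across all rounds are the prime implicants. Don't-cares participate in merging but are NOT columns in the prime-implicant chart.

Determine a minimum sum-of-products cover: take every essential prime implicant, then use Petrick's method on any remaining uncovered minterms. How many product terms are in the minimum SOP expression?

[col 0] 000100*, 000110*, 000111*, 001100*, 001111*, 010110*, 011000, 011011, 011101*, 100000*, 100001*, 100011*, 100110*, 101010*, 111010*, 111101*, 111111*
[col 1] -00110, -11101, 0-0110, 00-100, 00-111, 0001-0, 00011-, 1-1010, 1000-1, 10000-, 1111-1
Prime implicants: -00110, -11101, 0-0110, 00-100, 00-111, 0001-0, 00011-, 011000, 011011, 1-1010, 1000-1, 10000-, 1111-1
PI chart (minterm → PIs covering it):
  4 | 00-100,0001-0
  6 | -00110,0-0110,0001-0,00011-
  7 | 00-111,00011-
  15 | 00-111  (sole → essential)
  22 | 0-0110  (sole → essential)
  24 | 011000  (sole → essential)
  27 | 011011  (sole → essential)
  29 | -11101  (sole → essential)
  33 | 1000-1,10000-
  42 | 1-1010  (sole → essential)
  58 | 1-1010  (sole → essential)
  61 | -11101,1111-1
  63 | 1111-1  (sole → essential)
Essential prime implicants: -11101, 0-0110, 00-111, 011000, 011011, 1-1010, 1111-1
Petrick residual → 00-100, 1000-1
Minimum SOP uses 9 PIs: bcde'f + a'c'def' + a'b'de'f' + a'b'def + a'bcd'e'f' + a'bcd'ef + acd'ef' + ab'c'd'f + abcdf

9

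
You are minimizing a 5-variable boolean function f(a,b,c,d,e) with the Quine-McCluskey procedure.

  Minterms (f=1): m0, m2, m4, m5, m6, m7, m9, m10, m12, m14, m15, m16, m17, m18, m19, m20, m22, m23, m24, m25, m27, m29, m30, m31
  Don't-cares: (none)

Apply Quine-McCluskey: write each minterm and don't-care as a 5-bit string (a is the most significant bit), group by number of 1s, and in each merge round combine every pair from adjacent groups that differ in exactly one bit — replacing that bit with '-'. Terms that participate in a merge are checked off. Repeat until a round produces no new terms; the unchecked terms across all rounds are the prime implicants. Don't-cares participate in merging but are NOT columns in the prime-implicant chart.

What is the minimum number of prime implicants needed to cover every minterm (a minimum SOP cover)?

Round 0: 00000✓ 00010✓ 00100✓ 00101✓ 00110✓ 00111✓ 01001✓ 01010✓ 01100✓ 01110✓ 01111✓ 10000✓ 10001✓ 10010✓ 10011✓ 10100✓ 10110✓ 10111✓ 11000✓ 11001✓ 11011✓ 11101✓ 11110✓ 11111✓
Round 1: -0000✓ -0010✓ -0100✓ -0110✓ -0111✓ -1001 -1110✓ -1111✓ 0-010✓ 0-100✓ 0-110✓ 0-111✓ 00-00✓ 00-10✓ 000-0✓ 001-0✓ 001-1✓ 0010-✓ 0011-✓ 01-10✓ 011-0✓ 0111-✓ 1-000✓ 1-001✓ 1-011✓ 1-110✓ 1-111✓ 10-00✓ 10-10✓ 10-11✓ 100-0✓ 100-1✓ 1000-✓ 1001-✓ 101-0✓ 1011-✓ 11-01✓ 11-11✓ 110-1✓ 1100-✓ 111-1✓ 1111-✓
Round 2: --110✓ --111✓ -0-00✓ -0-10✓ -00-0✓ -01-0✓ -011-✓ -111-✓ 0--10 0-1-0 0-11-✓ 00--0✓ 001-- 1--11 1-0-1 1-00- 1-11-✓ 10--0✓ 10-1- 100-- 11--1
Round 3: --11- -0--0
PIs = {--11-, -0--0, -1001, 0--10, 0-1-0, 001--, 1--11, 1-0-1, 1-00-, 10-1-, 100--, 11--1}
Coverage chart:
  m0: -0--0 ←essential
  m2: -0--0,0--10
  m4: -0--0,0-1-0,001--
  m5: 001-- ←essential
  m6: --11-,-0--0,0--10,0-1-0,001--
  m7: --11-,001--
  m9: -1001 ←essential
  m10: 0--10 ←essential
  m12: 0-1-0 ←essential
  m14: --11-,0--10,0-1-0
  m15: --11- ←essential
  m16: -0--0,1-00-,100--
  m17: 1-0-1,1-00-,100--
  m18: -0--0,10-1-,100--
  m19: 1--11,1-0-1,10-1-,100--
  m20: -0--0 ←essential
  m22: --11-,-0--0,10-1-
  m23: --11-,1--11,10-1-
  m24: 1-00- ←essential
  m25: -1001,1-0-1,1-00-,11--1
  m27: 1--11,1-0-1,11--1
  m29: 11--1 ←essential
  m30: --11- ←essential
  m31: --11-,1--11,11--1
Essential: --11-, -0--0, -1001, 0--10, 0-1-0, 001--, 1-00-, 11--1
Petrick residual → 1--11
Min cover (9 terms): cd + b'e' + bc'd'e + a'de' + a'ce' + a'b'c + ade + ac'd' + abe

9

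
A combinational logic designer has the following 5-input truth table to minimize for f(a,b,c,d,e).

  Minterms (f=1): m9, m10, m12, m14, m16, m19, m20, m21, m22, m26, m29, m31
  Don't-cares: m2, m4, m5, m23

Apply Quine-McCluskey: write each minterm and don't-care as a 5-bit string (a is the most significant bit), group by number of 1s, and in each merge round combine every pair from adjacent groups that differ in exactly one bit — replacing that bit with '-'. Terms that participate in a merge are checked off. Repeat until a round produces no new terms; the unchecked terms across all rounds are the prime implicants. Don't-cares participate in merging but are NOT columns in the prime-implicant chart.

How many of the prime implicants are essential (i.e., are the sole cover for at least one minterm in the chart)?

size-2^0 implicants → 00010(✓)  00100(✓)  00101(✓)  01001  01010(✓)  01100(✓)  01110(✓)  10000(✓)  10011(✓)  10100(✓)  10101(✓)  10110(✓)  10111(✓)  11010(✓)  11101(✓)  11111(✓)
size-2^1 implicants → -0100(✓)  -0101(✓)  -1010  0-010  0-100  0010-(✓)  01-10  011-0  1-101(✓)  1-111(✓)  10-00  10-11  101-0(✓)  101-1(✓)  1010-(✓)  1011-(✓)  111-1(✓)
size-2^2 implicants → -010-  1-1-1  101--
Unchecked terms (primes): -010-, -1010, 0-010, 0-100, 01-10, 01001, 011-0, 1-1-1, 10-00, 10-11, 101--
Minterm coverage:
  m9 ⊆ 01001 [E]
  m10 ⊆ -1010,0-010,01-10
  m12 ⊆ 0-100,011-0
  m14 ⊆ 01-10,011-0
  m16 ⊆ 10-00 [E]
  m19 ⊆ 10-11 [E]
  m20 ⊆ -010-,10-00,101--
  m21 ⊆ -010-,1-1-1,101--
  m22 ⊆ 101-- [E]
  m26 ⊆ -1010 [E]
  m29 ⊆ 1-1-1 [E]
  m31 ⊆ 1-1-1 [E]
E = {-1010, 01001, 1-1-1, 10-00, 10-11, 101--}

6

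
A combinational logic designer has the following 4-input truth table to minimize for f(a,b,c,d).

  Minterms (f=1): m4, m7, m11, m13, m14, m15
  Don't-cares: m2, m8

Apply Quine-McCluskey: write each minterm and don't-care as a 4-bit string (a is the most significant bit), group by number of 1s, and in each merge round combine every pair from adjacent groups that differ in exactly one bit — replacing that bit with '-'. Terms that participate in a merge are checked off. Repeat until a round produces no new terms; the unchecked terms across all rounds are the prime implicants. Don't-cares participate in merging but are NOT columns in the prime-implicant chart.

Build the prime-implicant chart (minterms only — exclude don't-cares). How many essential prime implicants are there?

size-2^0 implicants → 0010  0100  0111(✓)  1000  1011(✓)  1101(✓)  1110(✓)  1111(✓)
size-2^1 implicants → -111  1-11  11-1  111-
Unchecked terms (primes): -111, 0010, 0100, 1-11, 1000, 11-1, 111-
Minterm coverage:
  m4 ⊆ 0100 [E]
  m7 ⊆ -111 [E]
  m11 ⊆ 1-11 [E]
  m13 ⊆ 11-1 [E]
  m14 ⊆ 111- [E]
  m15 ⊆ -111,1-11,11-1,111-
E = {-111, 0100, 1-11, 11-1, 111-}

5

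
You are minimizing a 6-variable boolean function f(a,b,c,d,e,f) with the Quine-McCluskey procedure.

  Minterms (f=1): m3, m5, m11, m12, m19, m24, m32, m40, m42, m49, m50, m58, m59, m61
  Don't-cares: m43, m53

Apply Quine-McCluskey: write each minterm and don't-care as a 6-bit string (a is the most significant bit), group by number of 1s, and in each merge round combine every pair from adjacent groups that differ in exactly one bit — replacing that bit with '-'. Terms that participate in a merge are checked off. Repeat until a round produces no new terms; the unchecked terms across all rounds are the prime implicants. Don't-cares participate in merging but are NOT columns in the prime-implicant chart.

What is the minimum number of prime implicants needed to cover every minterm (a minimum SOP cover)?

10

Round 0: 000011✓ 000101 001011✓ 001100 010011✓ 011000 100000✓ 101000✓ 101010✓ 101011✓ 110001✓ 110010✓ 110101✓ 111010✓ 111011✓ 111101✓
Round 1: -01011 0-0011 00-011 1-1010✓ 1-1011✓ 10-000 1010-0 10101-✓ 11-010 11-101 110-01 11101-✓
Round 2: 1-101-
PIs = {-01011, 0-0011, 00-011, 000101, 001100, 011000, 1-101-, 10-000, 1010-0, 11-010, 11-101, 110-01}
Coverage chart:
  m3: 0-0011,00-011
  m5: 000101 ←essential
  m11: -01011,00-011
  m12: 001100 ←essential
  m19: 0-0011 ←essential
  m24: 011000 ←essential
  m32: 10-000 ←essential
  m40: 10-000,1010-0
  m42: 1-101-,1010-0
  m49: 110-01 ←essential
  m50: 11-010 ←essential
  m58: 1-101-,11-010
  m59: 1-101- ←essential
  m61: 11-101 ←essential
Essential: 0-0011, 000101, 001100, 011000, 1-101-, 10-000, 11-010, 11-101, 110-01
Petrick residual → -01011
Min cover (10 terms): b'cd'ef + a'c'd'ef + a'b'c'de'f + a'b'cde'f' + a'bcd'e'f' + acd'e + ab'd'e'f' + abd'ef' + abde'f + abc'e'f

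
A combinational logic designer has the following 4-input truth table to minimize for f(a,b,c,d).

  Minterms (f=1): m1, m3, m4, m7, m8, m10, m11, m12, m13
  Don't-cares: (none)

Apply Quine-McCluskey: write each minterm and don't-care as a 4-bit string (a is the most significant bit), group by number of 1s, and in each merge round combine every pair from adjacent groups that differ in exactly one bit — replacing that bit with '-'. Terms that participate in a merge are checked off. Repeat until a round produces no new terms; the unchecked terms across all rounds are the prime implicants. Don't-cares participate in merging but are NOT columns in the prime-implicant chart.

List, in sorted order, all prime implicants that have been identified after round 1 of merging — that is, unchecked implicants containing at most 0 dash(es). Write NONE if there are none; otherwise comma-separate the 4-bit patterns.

NONE

[col 0] 0001*, 0011*, 0100*, 0111*, 1000*, 1010*, 1011*, 1100*, 1101*
[col 1] -011, -100, 0-11, 00-1, 1-00, 10-0, 101-, 110-
Prime implicants: -011, -100, 0-11, 00-1, 1-00, 10-0, 101-, 110-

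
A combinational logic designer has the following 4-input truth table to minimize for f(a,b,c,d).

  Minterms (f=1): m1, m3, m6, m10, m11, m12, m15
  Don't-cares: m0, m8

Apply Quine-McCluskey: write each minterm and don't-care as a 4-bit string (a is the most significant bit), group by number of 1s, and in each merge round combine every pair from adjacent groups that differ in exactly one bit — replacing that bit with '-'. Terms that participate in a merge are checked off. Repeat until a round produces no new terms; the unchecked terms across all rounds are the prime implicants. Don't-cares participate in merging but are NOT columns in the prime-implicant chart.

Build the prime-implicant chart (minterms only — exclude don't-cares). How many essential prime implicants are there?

3

size-2^0 implicants → 0000(✓)  0001(✓)  0011(✓)  0110  1000(✓)  1010(✓)  1011(✓)  1100(✓)  1111(✓)
size-2^1 implicants → -000  -011  00-1  000-  1-00  1-11  10-0  101-
Unchecked terms (primes): -000, -011, 00-1, 000-, 0110, 1-00, 1-11, 10-0, 101-
Minterm coverage:
  m1 ⊆ 00-1,000-
  m3 ⊆ -011,00-1
  m6 ⊆ 0110 [E]
  m10 ⊆ 10-0,101-
  m11 ⊆ -011,1-11,101-
  m12 ⊆ 1-00 [E]
  m15 ⊆ 1-11 [E]
E = {0110, 1-00, 1-11}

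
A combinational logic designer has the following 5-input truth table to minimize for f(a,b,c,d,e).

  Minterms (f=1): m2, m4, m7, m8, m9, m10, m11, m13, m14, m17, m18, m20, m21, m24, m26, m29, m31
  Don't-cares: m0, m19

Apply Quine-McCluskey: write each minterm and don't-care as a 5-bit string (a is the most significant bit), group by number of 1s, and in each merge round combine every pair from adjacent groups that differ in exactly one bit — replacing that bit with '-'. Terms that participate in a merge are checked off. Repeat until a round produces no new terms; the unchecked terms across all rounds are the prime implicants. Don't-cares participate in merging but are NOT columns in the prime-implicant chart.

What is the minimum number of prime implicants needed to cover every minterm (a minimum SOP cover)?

Round 0: 00000✓ 00010✓ 00100✓ 00111 01000✓ 01001✓ 01010✓ 01011✓ 01101✓ 01110✓ 10001✓ 10010✓ 10011✓ 10100✓ 10101✓ 11000✓ 11010✓ 11101✓ 11111✓
Round 1: -0010✓ -0100 -1000✓ -1010✓ -1101 0-000✓ 0-010✓ 00-00 000-0✓ 01-01 01-10 010-0✓ 010-1✓ 0100-✓ 0101-✓ 1-010✓ 1-101 10-01 100-1 1001- 1010- 110-0✓ 111-1
Round 2: --010 -10-0 0-0-0 010--
PIs = {--010, -0100, -10-0, -1101, 0-0-0, 00-00, 00111, 01-01, 01-10, 010--, 1-101, 10-01, 100-1, 1001-, 1010-, 111-1}
Coverage chart:
  m2: --010,0-0-0
  m4: -0100,00-00
  m7: 00111 ←essential
  m8: -10-0,0-0-0,010--
  m9: 01-01,010--
  m10: --010,-10-0,0-0-0,01-10,010--
  m11: 010-- ←essential
  m13: -1101,01-01
  m14: 01-10 ←essential
  m17: 10-01,100-1
  m18: --010,1001-
  m20: -0100,1010-
  m21: 1-101,10-01,1010-
  m24: -10-0 ←essential
  m26: --010,-10-0
  m29: -1101,1-101,111-1
  m31: 111-1 ←essential
Essential: -10-0, 00111, 01-10, 010--, 111-1
Petrick residual → --010, -0100, -1101, 10-01
Min cover (9 terms): c'de' + b'cd'e' + bc'e' + bcd'e + a'b'cde + a'bde' + a'bc' + ab'd'e + abce

9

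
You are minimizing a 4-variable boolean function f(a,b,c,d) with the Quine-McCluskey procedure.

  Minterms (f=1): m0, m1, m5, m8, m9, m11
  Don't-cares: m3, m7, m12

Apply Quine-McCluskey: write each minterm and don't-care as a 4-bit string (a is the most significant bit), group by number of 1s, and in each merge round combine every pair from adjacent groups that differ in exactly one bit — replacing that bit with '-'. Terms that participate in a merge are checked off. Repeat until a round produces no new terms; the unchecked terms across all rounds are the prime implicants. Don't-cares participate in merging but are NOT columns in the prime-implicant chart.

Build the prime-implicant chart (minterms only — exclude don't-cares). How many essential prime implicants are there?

3

Round 0: 0000✓ 0001✓ 0011✓ 0101✓ 0111✓ 1000✓ 1001✓ 1011✓ 1100✓
Round 1: -000✓ -001✓ -011✓ 0-01✓ 0-11✓ 00-1✓ 000-✓ 01-1✓ 1-00 10-1✓ 100-✓
Round 2: -0-1 -00- 0--1
PIs = {-0-1, -00-, 0--1, 1-00}
Coverage chart:
  m0: -00- ←essential
  m1: -0-1,-00-,0--1
  m5: 0--1 ←essential
  m8: -00-,1-00
  m9: -0-1,-00-
  m11: -0-1 ←essential
Essential: -0-1, -00-, 0--1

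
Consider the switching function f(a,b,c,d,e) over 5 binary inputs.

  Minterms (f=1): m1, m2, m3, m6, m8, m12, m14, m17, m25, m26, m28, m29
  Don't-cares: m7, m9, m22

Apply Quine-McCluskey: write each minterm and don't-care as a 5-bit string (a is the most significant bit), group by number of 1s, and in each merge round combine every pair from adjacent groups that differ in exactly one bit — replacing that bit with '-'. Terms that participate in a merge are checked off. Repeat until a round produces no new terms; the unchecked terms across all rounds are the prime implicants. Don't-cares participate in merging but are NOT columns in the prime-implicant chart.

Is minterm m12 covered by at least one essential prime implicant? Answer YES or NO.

size-2^0 implicants → 00001(✓)  00010(✓)  00011(✓)  00110(✓)  00111(✓)  01000(✓)  01001(✓)  01100(✓)  01110(✓)  10001(✓)  10110(✓)  11001(✓)  11010  11100(✓)  11101(✓)
size-2^1 implicants → -0001(✓)  -0110  -1001(✓)  -1100  0-001(✓)  0-110  00-10(✓)  00-11(✓)  000-1  0001-(✓)  0011-(✓)  01-00  0100-  011-0  1-001(✓)  11-01  1110-
size-2^2 implicants → --001  00-1-
Unchecked terms (primes): --001, -0110, -1100, 0-110, 00-1-, 000-1, 01-00, 0100-, 011-0, 11-01, 11010, 1110-
Minterm coverage:
  m1 ⊆ --001,000-1
  m2 ⊆ 00-1- [E]
  m3 ⊆ 00-1-,000-1
  m6 ⊆ -0110,0-110,00-1-
  m8 ⊆ 01-00,0100-
  m12 ⊆ -1100,01-00,011-0
  m14 ⊆ 0-110,011-0
  m17 ⊆ --001 [E]
  m25 ⊆ --001,11-01
  m26 ⊆ 11010 [E]
  m28 ⊆ -1100,1110-
  m29 ⊆ 11-01,1110-
E = {--001, 00-1-, 11010}

NO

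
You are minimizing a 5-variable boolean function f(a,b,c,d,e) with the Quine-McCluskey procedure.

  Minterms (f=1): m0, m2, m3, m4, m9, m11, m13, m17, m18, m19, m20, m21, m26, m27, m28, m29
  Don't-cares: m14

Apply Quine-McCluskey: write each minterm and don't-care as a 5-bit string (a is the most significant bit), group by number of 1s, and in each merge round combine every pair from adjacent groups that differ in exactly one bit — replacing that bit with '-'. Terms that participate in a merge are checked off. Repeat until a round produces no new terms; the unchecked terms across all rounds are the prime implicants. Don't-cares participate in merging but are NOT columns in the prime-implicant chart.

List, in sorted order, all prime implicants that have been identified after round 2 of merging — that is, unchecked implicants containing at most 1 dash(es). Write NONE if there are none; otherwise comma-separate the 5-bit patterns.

Round 0: 00000✓ 00010✓ 00011✓ 00100✓ 01001✓ 01011✓ 01101✓ 01110 10001✓ 10010✓ 10011✓ 10100✓ 10101✓ 11010✓ 11011✓ 11100✓ 11101✓
Round 1: -0010✓ -0011✓ -0100 -1011✓ -1101 0-011✓ 00-00 000-0 0001-✓ 01-01 010-1 1-010✓ 1-011✓ 1-100✓ 1-101✓ 10-01 100-1 1001-✓ 1010-✓ 1101-✓ 1110-✓
Round 2: --011 -001- 1-01- 1-10-
PIs = {--011, -001-, -0100, -1101, 00-00, 000-0, 01-01, 010-1, 01110, 1-01-, 1-10-, 10-01, 100-1}

-0100, -1101, 00-00, 000-0, 01-01, 010-1, 01110, 10-01, 100-1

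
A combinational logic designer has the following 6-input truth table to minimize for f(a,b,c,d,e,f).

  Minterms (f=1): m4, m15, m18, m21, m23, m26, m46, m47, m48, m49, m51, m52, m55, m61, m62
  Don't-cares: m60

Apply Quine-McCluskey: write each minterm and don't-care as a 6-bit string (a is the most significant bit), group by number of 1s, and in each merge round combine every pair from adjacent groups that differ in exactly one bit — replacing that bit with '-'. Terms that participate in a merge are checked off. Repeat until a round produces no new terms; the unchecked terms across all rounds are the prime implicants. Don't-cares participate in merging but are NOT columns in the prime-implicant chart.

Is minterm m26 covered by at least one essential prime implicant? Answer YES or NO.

Round 0: 000100 001111✓ 010010✓ 010101✓ 010111✓ 011010✓ 101110✓ 101111✓ 110000✓ 110001✓ 110011✓ 110100✓ 110111✓ 111100✓ 111101✓ 111110✓
Round 1: -01111 -10111 01-010 0101-1 1-1110 10111- 11-100 110-00 110-11 1100-1 11000- 1111-0 11110-
PIs = {-01111, -10111, 000100, 01-010, 0101-1, 1-1110, 10111-, 11-100, 110-00, 110-11, 1100-1, 11000-, 1111-0, 11110-}
Coverage chart:
  m4: 000100 ←essential
  m15: -01111 ←essential
  m18: 01-010 ←essential
  m21: 0101-1 ←essential
  m23: -10111,0101-1
  m26: 01-010 ←essential
  m46: 1-1110,10111-
  m47: -01111,10111-
  m48: 110-00,11000-
  m49: 1100-1,11000-
  m51: 110-11,1100-1
  m52: 11-100,110-00
  m55: -10111,110-11
  m61: 11110- ←essential
  m62: 1-1110,1111-0
Essential: -01111, 000100, 01-010, 0101-1, 11110-

YES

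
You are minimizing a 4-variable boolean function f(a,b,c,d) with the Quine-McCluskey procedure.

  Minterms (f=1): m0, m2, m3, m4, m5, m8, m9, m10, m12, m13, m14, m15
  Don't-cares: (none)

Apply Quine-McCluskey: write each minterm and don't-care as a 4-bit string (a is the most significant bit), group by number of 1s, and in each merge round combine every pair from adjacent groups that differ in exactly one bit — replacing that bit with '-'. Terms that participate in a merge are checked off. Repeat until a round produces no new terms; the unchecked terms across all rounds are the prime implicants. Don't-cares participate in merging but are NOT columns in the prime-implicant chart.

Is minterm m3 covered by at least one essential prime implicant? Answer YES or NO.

Round 0: 0000✓ 0010✓ 0011✓ 0100✓ 0101✓ 1000✓ 1001✓ 1010✓ 1100✓ 1101✓ 1110✓ 1111✓
Round 1: -000✓ -010✓ -100✓ -101✓ 0-00✓ 00-0✓ 001- 010-✓ 1-00✓ 1-01✓ 1-10✓ 10-0✓ 100-✓ 11-0✓ 11-1✓ 110-✓ 111-✓
Round 2: --00 -0-0 -10- 1--0 1-0- 11--
PIs = {--00, -0-0, -10-, 001-, 1--0, 1-0-, 11--}
Coverage chart:
  m0: --00,-0-0
  m2: -0-0,001-
  m3: 001- ←essential
  m4: --00,-10-
  m5: -10- ←essential
  m8: --00,-0-0,1--0,1-0-
  m9: 1-0- ←essential
  m10: -0-0,1--0
  m12: --00,-10-,1--0,1-0-,11--
  m13: -10-,1-0-,11--
  m14: 1--0,11--
  m15: 11-- ←essential
Essential: -10-, 001-, 1-0-, 11--

YES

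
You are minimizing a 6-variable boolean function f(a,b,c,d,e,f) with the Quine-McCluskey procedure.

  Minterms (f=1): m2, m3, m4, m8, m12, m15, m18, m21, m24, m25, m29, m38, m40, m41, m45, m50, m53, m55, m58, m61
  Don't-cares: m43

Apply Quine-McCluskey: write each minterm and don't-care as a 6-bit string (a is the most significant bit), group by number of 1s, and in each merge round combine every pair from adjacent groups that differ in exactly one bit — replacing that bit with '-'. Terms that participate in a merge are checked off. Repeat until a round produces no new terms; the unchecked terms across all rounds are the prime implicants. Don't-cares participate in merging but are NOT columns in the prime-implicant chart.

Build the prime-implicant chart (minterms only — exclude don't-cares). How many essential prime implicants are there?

7

[col 0] 000010*, 000011*, 000100*, 001000*, 001100*, 001111, 010010*, 010101*, 011000*, 011001*, 011101*, 100110, 101000*, 101001*, 101011*, 101101*, 110010*, 110101*, 110111*, 111010*, 111101*
[col 1] -01000, -10010, -10101*, -11101*, 0-0010, 0-1000, 00-100, 00001-, 001-00, 01-101*, 011-01, 01100-, 1-1101, 101-01, 1010-1, 10100-, 11-010, 11-101*, 1101-1
[col 2] -1-101
Prime implicants: -01000, -1-101, -10010, 0-0010, 0-1000, 00-100, 00001-, 001-00, 001111, 011-01, 01100-, 1-1101, 100110, 101-01, 1010-1, 10100-, 11-010, 1101-1
PI chart (minterm → PIs covering it):
  2 | 0-0010,00001-
  3 | 00001-  (sole → essential)
  4 | 00-100  (sole → essential)
  8 | -01000,0-1000,001-00
  12 | 00-100,001-00
  15 | 001111  (sole → essential)
  18 | -10010,0-0010
  21 | -1-101  (sole → essential)
  24 | 0-1000,01100-
  25 | 011-01,01100-
  29 | -1-101,011-01
  38 | 100110  (sole → essential)
  40 | -01000,10100-
  41 | 101-01,1010-1,10100-
  45 | 1-1101,101-01
  50 | -10010,11-010
  53 | -1-101,1101-1
  55 | 1101-1  (sole → essential)
  58 | 11-010  (sole → essential)
  61 | -1-101,1-1101
Essential prime implicants: -1-101, 00-100, 00001-, 001111, 100110, 11-010, 1101-1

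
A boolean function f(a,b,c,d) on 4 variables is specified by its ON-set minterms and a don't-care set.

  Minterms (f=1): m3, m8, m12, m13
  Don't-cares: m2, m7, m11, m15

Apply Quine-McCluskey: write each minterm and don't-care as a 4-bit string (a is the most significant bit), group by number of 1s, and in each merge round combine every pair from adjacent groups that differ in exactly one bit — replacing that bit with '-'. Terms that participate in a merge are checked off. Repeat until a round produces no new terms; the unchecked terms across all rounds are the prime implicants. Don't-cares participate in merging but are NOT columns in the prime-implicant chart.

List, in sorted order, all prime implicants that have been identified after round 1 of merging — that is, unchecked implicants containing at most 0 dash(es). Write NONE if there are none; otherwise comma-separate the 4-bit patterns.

[col 0] 0010*, 0011*, 0111*, 1000*, 1011*, 1100*, 1101*, 1111*
[col 1] -011*, -111*, 0-11*, 001-, 1-00, 1-11*, 11-1, 110-
[col 2] --11
Prime implicants: --11, 001-, 1-00, 11-1, 110-

NONE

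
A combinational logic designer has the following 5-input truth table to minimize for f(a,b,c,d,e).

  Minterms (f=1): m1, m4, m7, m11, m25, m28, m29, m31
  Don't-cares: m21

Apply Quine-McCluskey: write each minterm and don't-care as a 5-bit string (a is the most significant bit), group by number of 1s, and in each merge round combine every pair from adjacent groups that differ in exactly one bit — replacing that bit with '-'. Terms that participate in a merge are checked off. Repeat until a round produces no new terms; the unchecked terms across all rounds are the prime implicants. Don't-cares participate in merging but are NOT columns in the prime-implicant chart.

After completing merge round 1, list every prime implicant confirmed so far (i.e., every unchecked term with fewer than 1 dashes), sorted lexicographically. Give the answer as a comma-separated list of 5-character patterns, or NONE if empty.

00001, 00100, 00111, 01011

[col 0] 00001, 00100, 00111, 01011, 10101*, 11001*, 11100*, 11101*, 11111*
[col 1] 1-101, 11-01, 111-1, 1110-
Prime implicants: 00001, 00100, 00111, 01011, 1-101, 11-01, 111-1, 1110-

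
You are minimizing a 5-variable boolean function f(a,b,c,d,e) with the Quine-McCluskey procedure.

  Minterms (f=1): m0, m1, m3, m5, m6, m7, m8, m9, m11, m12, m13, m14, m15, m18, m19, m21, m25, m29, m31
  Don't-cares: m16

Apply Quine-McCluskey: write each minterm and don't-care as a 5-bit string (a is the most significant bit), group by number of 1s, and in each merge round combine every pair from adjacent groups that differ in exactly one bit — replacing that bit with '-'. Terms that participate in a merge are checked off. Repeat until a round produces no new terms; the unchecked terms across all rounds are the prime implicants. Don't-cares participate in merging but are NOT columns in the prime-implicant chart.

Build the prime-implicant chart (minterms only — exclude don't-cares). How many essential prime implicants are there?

size-2^0 implicants → 00000(✓)  00001(✓)  00011(✓)  00101(✓)  00110(✓)  00111(✓)  01000(✓)  01001(✓)  01011(✓)  01100(✓)  01101(✓)  01110(✓)  01111(✓)  10000(✓)  10010(✓)  10011(✓)  10101(✓)  11001(✓)  11101(✓)  11111(✓)
size-2^1 implicants → -0000  -0011  -0101(✓)  -1001(✓)  -1101(✓)  -1111(✓)  0-000(✓)  0-001(✓)  0-011(✓)  0-101(✓)  0-110(✓)  0-111(✓)  00-01(✓)  00-11(✓)  000-1(✓)  0000-(✓)  001-1(✓)  0011-(✓)  01-00(✓)  01-01(✓)  01-11(✓)  010-1(✓)  0100-(✓)  011-0(✓)  011-1(✓)  0110-(✓)  0111-(✓)  1-101(✓)  100-0  1001-  11-01(✓)  111-1(✓)
size-2^2 implicants → --101  -1-01  -11-1  0--01(✓)  0--11(✓)  0-0-1(✓)  0-00-  0-1-1(✓)  0-11-  00--1(✓)  01--1(✓)  01-0-  011--
size-2^3 implicants → 0---1
Unchecked terms (primes): --101, -0000, -0011, -1-01, -11-1, 0---1, 0-00-, 0-11-, 01-0-, 011--, 100-0, 1001-
Minterm coverage:
  m0 ⊆ -0000,0-00-
  m1 ⊆ 0---1,0-00-
  m3 ⊆ -0011,0---1
  m5 ⊆ --101,0---1
  m6 ⊆ 0-11- [E]
  m7 ⊆ 0---1,0-11-
  m8 ⊆ 0-00-,01-0-
  m9 ⊆ -1-01,0---1,0-00-,01-0-
  m11 ⊆ 0---1 [E]
  m12 ⊆ 01-0-,011--
  m13 ⊆ --101,-1-01,-11-1,0---1,01-0-,011--
  m14 ⊆ 0-11-,011--
  m15 ⊆ -11-1,0---1,0-11-,011--
  m18 ⊆ 100-0,1001-
  m19 ⊆ -0011,1001-
  m21 ⊆ --101 [E]
  m25 ⊆ -1-01 [E]
  m29 ⊆ --101,-1-01,-11-1
  m31 ⊆ -11-1 [E]
E = {--101, -1-01, -11-1, 0---1, 0-11-}

5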